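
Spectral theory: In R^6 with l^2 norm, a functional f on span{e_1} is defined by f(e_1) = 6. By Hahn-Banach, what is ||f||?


The norm of f is given by ||f|| = sup_{||x||=1} |f(x)|.
On span{e_1}, ||e_1|| = 1, so ||f|| = |f(e_1)| / ||e_1||
= |6| / 1 = 6.0000

6.0000


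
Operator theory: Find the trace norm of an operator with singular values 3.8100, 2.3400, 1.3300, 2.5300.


The nuclear norm is the sum of all singular values.
||T||_1 = 3.8100 + 2.3400 + 1.3300 + 2.5300
= 10.0100

10.0100


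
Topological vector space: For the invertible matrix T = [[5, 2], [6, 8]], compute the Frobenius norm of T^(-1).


det(T) = 5*8 - 2*6 = 28
T^(-1) = (1/28) * [[8, -2], [-6, 5]] = [[0.2857, -0.0714], [-0.2143, 0.1786]]
||T^(-1)||_F^2 = 0.2857^2 + (-0.0714)^2 + (-0.2143)^2 + 0.1786^2 = 0.1645
||T^(-1)||_F = sqrt(0.1645) = 0.4056

0.4056


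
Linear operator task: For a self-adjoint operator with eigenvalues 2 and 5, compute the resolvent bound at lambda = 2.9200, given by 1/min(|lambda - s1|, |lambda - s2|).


dist(2.9200, {2, 5}) = min(|2.9200 - 2|, |2.9200 - 5|)
= min(0.9200, 2.0800) = 0.9200
Resolvent bound = 1/0.9200 = 1.0870

1.0870


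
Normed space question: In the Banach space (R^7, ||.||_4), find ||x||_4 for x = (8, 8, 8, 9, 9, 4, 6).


The l^4 norm = (sum |x_i|^4)^(1/4)
Sum of 4th powers = 4096 + 4096 + 4096 + 6561 + 6561 + 256 + 1296 = 26962
||x||_4 = (26962)^(1/4) = 12.8141

12.8141


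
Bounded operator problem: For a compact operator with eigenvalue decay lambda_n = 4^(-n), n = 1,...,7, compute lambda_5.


The eigenvalue formula gives lambda_5 = 1/4^5
= 1/1024
= 9.7656e-04

9.7656e-04


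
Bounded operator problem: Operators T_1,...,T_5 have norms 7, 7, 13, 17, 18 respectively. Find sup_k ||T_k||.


By the Uniform Boundedness Principle, the supremum of norms is finite.
sup_k ||T_k|| = max(7, 7, 13, 17, 18) = 18

18


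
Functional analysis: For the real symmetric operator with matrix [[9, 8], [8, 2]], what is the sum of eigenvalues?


For a self-adjoint (symmetric) matrix, the eigenvalues are real.
The sum of eigenvalues equals the trace of the matrix.
trace = 9 + 2 = 11

11


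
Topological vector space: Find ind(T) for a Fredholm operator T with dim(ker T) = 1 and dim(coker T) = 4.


The Fredholm index is defined as ind(T) = dim(ker T) - dim(coker T)
= 1 - 4
= -3

-3


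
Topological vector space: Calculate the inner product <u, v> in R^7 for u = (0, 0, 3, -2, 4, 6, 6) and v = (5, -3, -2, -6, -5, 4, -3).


Computing the standard inner product <u, v> = sum u_i * v_i
= 0*5 + 0*-3 + 3*-2 + -2*-6 + 4*-5 + 6*4 + 6*-3
= 0 + 0 + -6 + 12 + -20 + 24 + -18
= -8

-8


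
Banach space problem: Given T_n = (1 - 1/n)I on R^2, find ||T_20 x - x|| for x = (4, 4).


T_20 x - x = (1 - 1/20)x - x = -x/20
||x|| = sqrt(32) = 5.6569
||T_20 x - x|| = ||x||/20 = 5.6569/20 = 0.2828

0.2828


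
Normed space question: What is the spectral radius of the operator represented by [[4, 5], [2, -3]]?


For a 2x2 matrix, eigenvalues satisfy lambda^2 - (trace)*lambda + det = 0
trace = 4 + -3 = 1
det = 4*-3 - 5*2 = -22
discriminant = 1^2 - 4*(-22) = 89
spectral radius = max |eigenvalue| = 5.2170

5.2170


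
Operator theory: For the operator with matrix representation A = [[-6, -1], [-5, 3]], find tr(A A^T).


trace(A * A^T) = sum of squares of all entries
= (-6)^2 + (-1)^2 + (-5)^2 + 3^2
= 36 + 1 + 25 + 9
= 71

71


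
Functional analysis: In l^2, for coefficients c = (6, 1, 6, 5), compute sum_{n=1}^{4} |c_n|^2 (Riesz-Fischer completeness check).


sum |c_n|^2 = 6^2 + 1^2 + 6^2 + 5^2
= 36 + 1 + 36 + 25
= 98

98


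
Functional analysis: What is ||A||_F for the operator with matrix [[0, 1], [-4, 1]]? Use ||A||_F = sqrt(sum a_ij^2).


||A||_F^2 = sum a_ij^2
= 0^2 + 1^2 + (-4)^2 + 1^2
= 0 + 1 + 16 + 1 = 18
||A||_F = sqrt(18) = 4.2426

4.2426


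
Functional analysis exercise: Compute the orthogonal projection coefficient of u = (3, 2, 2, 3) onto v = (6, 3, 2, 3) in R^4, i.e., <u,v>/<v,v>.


Computing <u,v> = 3*6 + 2*3 + 2*2 + 3*3 = 37
Computing <v,v> = 6^2 + 3^2 + 2^2 + 3^2 = 58
Projection coefficient = 37/58 = 0.6379

0.6379


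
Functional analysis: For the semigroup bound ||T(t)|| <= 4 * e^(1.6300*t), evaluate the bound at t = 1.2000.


||T(1.2000)|| <= 4 * exp(1.6300 * 1.2000)
= 4 * exp(1.9560)
= 4 * 7.0710
= 28.2839

28.2839


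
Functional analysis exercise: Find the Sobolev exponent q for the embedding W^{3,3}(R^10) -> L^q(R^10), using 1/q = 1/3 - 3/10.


Using the Sobolev embedding formula: 1/q = 1/p - k/n
1/q = 1/3 - 3/10 = 1/30
q = 1/(1/30) = 30

30.0000


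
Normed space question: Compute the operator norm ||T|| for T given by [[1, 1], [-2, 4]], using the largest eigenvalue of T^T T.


A^T A = [[5, -7], [-7, 17]]
trace(A^T A) = 22, det(A^T A) = 36
discriminant = 22^2 - 4*36 = 340
Largest eigenvalue of A^T A = (trace + sqrt(disc))/2 = 20.2195
||T|| = sqrt(20.2195) = 4.4966

4.4966


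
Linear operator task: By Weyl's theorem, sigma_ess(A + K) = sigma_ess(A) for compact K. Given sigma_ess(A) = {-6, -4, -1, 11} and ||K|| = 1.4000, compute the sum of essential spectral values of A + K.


By Weyl's theorem, the essential spectrum is invariant under compact perturbations.
sigma_ess(A + K) = sigma_ess(A) = {-6, -4, -1, 11}
Sum = -6 + -4 + -1 + 11 = 0

0


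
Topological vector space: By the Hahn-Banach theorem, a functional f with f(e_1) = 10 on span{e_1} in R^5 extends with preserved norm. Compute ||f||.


The norm of f is given by ||f|| = sup_{||x||=1} |f(x)|.
On span{e_1}, ||e_1|| = 1, so ||f|| = |f(e_1)| / ||e_1||
= |10| / 1 = 10.0000

10.0000


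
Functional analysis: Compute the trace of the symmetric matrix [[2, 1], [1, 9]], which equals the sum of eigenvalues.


For a self-adjoint (symmetric) matrix, the eigenvalues are real.
The sum of eigenvalues equals the trace of the matrix.
trace = 2 + 9 = 11

11


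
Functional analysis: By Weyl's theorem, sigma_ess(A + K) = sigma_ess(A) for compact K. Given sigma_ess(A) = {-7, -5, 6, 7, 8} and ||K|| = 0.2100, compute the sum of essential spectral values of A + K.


By Weyl's theorem, the essential spectrum is invariant under compact perturbations.
sigma_ess(A + K) = sigma_ess(A) = {-7, -5, 6, 7, 8}
Sum = -7 + -5 + 6 + 7 + 8 = 9

9


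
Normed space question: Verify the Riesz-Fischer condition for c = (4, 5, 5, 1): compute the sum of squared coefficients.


sum |c_n|^2 = 4^2 + 5^2 + 5^2 + 1^2
= 16 + 25 + 25 + 1
= 67

67


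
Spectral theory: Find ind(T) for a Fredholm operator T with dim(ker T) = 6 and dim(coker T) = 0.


The Fredholm index is defined as ind(T) = dim(ker T) - dim(coker T)
= 6 - 0
= 6

6


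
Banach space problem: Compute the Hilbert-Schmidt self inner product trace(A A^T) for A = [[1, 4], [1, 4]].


trace(A * A^T) = sum of squares of all entries
= 1^2 + 4^2 + 1^2 + 4^2
= 1 + 16 + 1 + 16
= 34

34


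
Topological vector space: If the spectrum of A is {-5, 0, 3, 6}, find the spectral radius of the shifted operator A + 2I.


Spectrum of A + 2I = {-3, 2, 5, 8}
Spectral radius = max |lambda| over the shifted spectrum
= max(3, 2, 5, 8) = 8

8


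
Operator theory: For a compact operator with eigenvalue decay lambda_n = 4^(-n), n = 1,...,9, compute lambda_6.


The eigenvalue formula gives lambda_6 = 1/4^6
= 1/4096
= 2.4414e-04

2.4414e-04


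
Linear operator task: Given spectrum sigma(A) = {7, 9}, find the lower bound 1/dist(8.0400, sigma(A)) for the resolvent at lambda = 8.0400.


dist(8.0400, {7, 9}) = min(|8.0400 - 7|, |8.0400 - 9|)
= min(1.0400, 0.9600) = 0.9600
Resolvent bound = 1/0.9600 = 1.0417

1.0417


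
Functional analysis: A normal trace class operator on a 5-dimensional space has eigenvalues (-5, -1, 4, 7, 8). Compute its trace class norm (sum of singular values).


For a normal operator, singular values equal |eigenvalues|.
Trace norm = sum |lambda_i| = 5 + 1 + 4 + 7 + 8
= 25

25


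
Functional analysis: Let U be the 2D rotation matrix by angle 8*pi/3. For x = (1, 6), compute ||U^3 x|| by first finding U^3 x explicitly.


U is a rotation by theta = 8*pi/3
U^3 = rotation by 3*theta = 24*pi/3 = 0*pi/3 (mod 2*pi)
cos(0*pi/3) = 1.0000, sin(0*pi/3) = 0.0000
U^3 x = (1.0000 * 1 - 0.0000 * 6, 0.0000 * 1 + 1.0000 * 6)
= (1.0000, 6.0000)
||U^3 x|| = sqrt(1.0000^2 + 6.0000^2) = sqrt(37.0000) = 6.0828

6.0828


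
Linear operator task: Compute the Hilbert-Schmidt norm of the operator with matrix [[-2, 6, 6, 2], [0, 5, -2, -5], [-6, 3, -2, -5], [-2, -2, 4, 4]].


The Hilbert-Schmidt norm is sqrt(sum of squares of all entries).
Sum of squares = (-2)^2 + 6^2 + 6^2 + 2^2 + 0^2 + 5^2 + (-2)^2 + (-5)^2 + (-6)^2 + 3^2 + (-2)^2 + (-5)^2 + (-2)^2 + (-2)^2 + 4^2 + 4^2
= 4 + 36 + 36 + 4 + 0 + 25 + 4 + 25 + 36 + 9 + 4 + 25 + 4 + 4 + 16 + 16 = 248
||T||_HS = sqrt(248) = 15.7480

15.7480


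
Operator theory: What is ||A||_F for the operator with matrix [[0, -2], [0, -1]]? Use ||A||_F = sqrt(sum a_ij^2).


||A||_F^2 = sum a_ij^2
= 0^2 + (-2)^2 + 0^2 + (-1)^2
= 0 + 4 + 0 + 1 = 5
||A||_F = sqrt(5) = 2.2361

2.2361


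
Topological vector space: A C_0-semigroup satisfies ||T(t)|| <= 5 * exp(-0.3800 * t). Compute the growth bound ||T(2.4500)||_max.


||T(2.4500)|| <= 5 * exp(-0.3800 * 2.4500)
= 5 * exp(-0.9310)
= 5 * 0.3942
= 1.9708

1.9708


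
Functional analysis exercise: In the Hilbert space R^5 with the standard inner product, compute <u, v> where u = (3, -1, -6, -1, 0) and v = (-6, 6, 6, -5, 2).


Computing the standard inner product <u, v> = sum u_i * v_i
= 3*-6 + -1*6 + -6*6 + -1*-5 + 0*2
= -18 + -6 + -36 + 5 + 0
= -55

-55


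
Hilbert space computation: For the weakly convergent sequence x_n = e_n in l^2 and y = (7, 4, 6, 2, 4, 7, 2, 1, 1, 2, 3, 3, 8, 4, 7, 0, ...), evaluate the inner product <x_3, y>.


x_3 = e_3 is the standard basis vector with 1 in position 3.
<x_3, y> = y_3 = 6
As n -> infinity, <x_n, y> -> 0, confirming weak convergence of (x_n) to 0.

6


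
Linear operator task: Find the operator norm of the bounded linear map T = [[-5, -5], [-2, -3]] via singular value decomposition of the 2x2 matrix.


A^T A = [[29, 31], [31, 34]]
trace(A^T A) = 63, det(A^T A) = 25
discriminant = 63^2 - 4*25 = 3869
Largest eigenvalue of A^T A = (trace + sqrt(disc))/2 = 62.6006
||T|| = sqrt(62.6006) = 7.9121

7.9121


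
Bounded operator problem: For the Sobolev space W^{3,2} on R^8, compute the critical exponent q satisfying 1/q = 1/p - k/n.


Using the Sobolev embedding formula: 1/q = 1/p - k/n
1/q = 1/2 - 3/8 = 1/8
q = 1/(1/8) = 8

8.0000


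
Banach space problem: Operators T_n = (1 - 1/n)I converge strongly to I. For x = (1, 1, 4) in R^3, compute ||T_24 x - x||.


T_24 x - x = (1 - 1/24)x - x = -x/24
||x|| = sqrt(18) = 4.2426
||T_24 x - x|| = ||x||/24 = 4.2426/24 = 0.1768

0.1768


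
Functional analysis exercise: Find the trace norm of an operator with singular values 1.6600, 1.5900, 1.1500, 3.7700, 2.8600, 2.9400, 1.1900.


The nuclear norm is the sum of all singular values.
||T||_1 = 1.6600 + 1.5900 + 1.1500 + 3.7700 + 2.8600 + 2.9400 + 1.1900
= 15.1600

15.1600


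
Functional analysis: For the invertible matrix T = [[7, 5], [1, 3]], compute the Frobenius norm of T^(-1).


det(T) = 7*3 - 5*1 = 16
T^(-1) = (1/16) * [[3, -5], [-1, 7]] = [[0.1875, -0.3125], [-0.0625, 0.4375]]
||T^(-1)||_F^2 = 0.1875^2 + (-0.3125)^2 + (-0.0625)^2 + 0.4375^2 = 0.3281
||T^(-1)||_F = sqrt(0.3281) = 0.5728

0.5728


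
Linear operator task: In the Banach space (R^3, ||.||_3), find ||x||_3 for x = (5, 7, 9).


The l^3 norm = (sum |x_i|^3)^(1/3)
Sum of 3th powers = 125 + 343 + 729 = 1197
||x||_3 = (1197)^(1/3) = 10.6177

10.6177


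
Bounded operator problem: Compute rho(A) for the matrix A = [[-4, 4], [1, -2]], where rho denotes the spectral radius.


For a 2x2 matrix, eigenvalues satisfy lambda^2 - (trace)*lambda + det = 0
trace = -4 + -2 = -6
det = -4*-2 - 4*1 = 4
discriminant = (-6)^2 - 4*(4) = 20
spectral radius = max |eigenvalue| = 5.2361

5.2361


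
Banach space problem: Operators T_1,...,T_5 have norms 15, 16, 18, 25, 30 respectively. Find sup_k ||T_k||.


By the Uniform Boundedness Principle, the supremum of norms is finite.
sup_k ||T_k|| = max(15, 16, 18, 25, 30) = 30

30


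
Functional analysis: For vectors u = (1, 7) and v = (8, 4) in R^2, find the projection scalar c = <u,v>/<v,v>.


Computing <u,v> = 1*8 + 7*4 = 36
Computing <v,v> = 8^2 + 4^2 = 80
Projection coefficient = 36/80 = 0.4500

0.4500


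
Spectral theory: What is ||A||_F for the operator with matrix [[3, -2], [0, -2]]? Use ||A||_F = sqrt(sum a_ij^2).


||A||_F^2 = sum a_ij^2
= 3^2 + (-2)^2 + 0^2 + (-2)^2
= 9 + 4 + 0 + 4 = 17
||A||_F = sqrt(17) = 4.1231

4.1231


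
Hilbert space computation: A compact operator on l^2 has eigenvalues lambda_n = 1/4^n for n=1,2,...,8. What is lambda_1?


The eigenvalue formula gives lambda_1 = 1/4^1
= 1/4
= 0.2500

0.2500


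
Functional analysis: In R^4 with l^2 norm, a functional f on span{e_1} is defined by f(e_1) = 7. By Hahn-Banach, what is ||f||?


The norm of f is given by ||f|| = sup_{||x||=1} |f(x)|.
On span{e_1}, ||e_1|| = 1, so ||f|| = |f(e_1)| / ||e_1||
= |7| / 1 = 7.0000

7.0000


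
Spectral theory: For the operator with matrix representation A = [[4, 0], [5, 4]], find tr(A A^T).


trace(A * A^T) = sum of squares of all entries
= 4^2 + 0^2 + 5^2 + 4^2
= 16 + 0 + 25 + 16
= 57

57


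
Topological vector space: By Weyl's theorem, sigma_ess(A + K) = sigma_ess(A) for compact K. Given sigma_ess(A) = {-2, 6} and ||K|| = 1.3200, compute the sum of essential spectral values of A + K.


By Weyl's theorem, the essential spectrum is invariant under compact perturbations.
sigma_ess(A + K) = sigma_ess(A) = {-2, 6}
Sum = -2 + 6 = 4

4


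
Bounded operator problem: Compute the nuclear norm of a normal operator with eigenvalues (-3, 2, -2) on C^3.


For a normal operator, singular values equal |eigenvalues|.
Trace norm = sum |lambda_i| = 3 + 2 + 2
= 7

7


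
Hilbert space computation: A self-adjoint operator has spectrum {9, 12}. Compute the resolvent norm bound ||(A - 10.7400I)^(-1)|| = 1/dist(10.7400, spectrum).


dist(10.7400, {9, 12}) = min(|10.7400 - 9|, |10.7400 - 12|)
= min(1.7400, 1.2600) = 1.2600
Resolvent bound = 1/1.2600 = 0.7937

0.7937


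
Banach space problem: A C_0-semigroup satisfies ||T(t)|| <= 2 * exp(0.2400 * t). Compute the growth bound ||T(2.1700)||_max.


||T(2.1700)|| <= 2 * exp(0.2400 * 2.1700)
= 2 * exp(0.5208)
= 2 * 1.6834
= 3.3667

3.3667


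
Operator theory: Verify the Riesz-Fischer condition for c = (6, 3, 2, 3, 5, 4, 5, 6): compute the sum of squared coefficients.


sum |c_n|^2 = 6^2 + 3^2 + 2^2 + 3^2 + 5^2 + 4^2 + 5^2 + 6^2
= 36 + 9 + 4 + 9 + 25 + 16 + 25 + 36
= 160

160


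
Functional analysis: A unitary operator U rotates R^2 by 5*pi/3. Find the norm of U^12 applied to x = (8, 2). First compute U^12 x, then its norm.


U is a rotation by theta = 5*pi/3
U^12 = rotation by 12*theta = 60*pi/3 = 0*pi/3 (mod 2*pi)
cos(0*pi/3) = 1.0000, sin(0*pi/3) = 0.0000
U^12 x = (1.0000 * 8 - 0.0000 * 2, 0.0000 * 8 + 1.0000 * 2)
= (8.0000, 2.0000)
||U^12 x|| = sqrt(8.0000^2 + 2.0000^2) = sqrt(68.0000) = 8.2462

8.2462


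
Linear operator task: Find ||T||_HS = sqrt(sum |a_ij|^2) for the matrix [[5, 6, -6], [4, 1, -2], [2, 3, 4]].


The Hilbert-Schmidt norm is sqrt(sum of squares of all entries).
Sum of squares = 5^2 + 6^2 + (-6)^2 + 4^2 + 1^2 + (-2)^2 + 2^2 + 3^2 + 4^2
= 25 + 36 + 36 + 16 + 1 + 4 + 4 + 9 + 16 = 147
||T||_HS = sqrt(147) = 12.1244

12.1244


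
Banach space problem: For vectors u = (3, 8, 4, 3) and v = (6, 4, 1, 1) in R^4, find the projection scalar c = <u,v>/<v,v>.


Computing <u,v> = 3*6 + 8*4 + 4*1 + 3*1 = 57
Computing <v,v> = 6^2 + 4^2 + 1^2 + 1^2 = 54
Projection coefficient = 57/54 = 1.0556

1.0556


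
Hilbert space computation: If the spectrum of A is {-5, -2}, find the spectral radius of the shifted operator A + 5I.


Spectrum of A + 5I = {0, 3}
Spectral radius = max |lambda| over the shifted spectrum
= max(0, 3) = 3

3


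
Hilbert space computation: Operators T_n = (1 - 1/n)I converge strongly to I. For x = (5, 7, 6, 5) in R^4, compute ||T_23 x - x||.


T_23 x - x = (1 - 1/23)x - x = -x/23
||x|| = sqrt(135) = 11.6190
||T_23 x - x|| = ||x||/23 = 11.6190/23 = 0.5052

0.5052


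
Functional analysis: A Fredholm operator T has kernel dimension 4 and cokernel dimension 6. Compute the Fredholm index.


The Fredholm index is defined as ind(T) = dim(ker T) - dim(coker T)
= 4 - 6
= -2

-2


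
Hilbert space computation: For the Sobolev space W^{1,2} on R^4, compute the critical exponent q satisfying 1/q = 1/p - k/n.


Using the Sobolev embedding formula: 1/q = 1/p - k/n
1/q = 1/2 - 1/4 = 1/4
q = 1/(1/4) = 4

4.0000


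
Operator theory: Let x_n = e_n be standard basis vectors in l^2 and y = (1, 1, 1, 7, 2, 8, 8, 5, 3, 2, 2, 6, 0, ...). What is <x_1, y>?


x_1 = e_1 is the standard basis vector with 1 in position 1.
<x_1, y> = y_1 = 1
As n -> infinity, <x_n, y> -> 0, confirming weak convergence of (x_n) to 0.

1


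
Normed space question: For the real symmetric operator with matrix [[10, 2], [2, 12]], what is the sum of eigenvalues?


For a self-adjoint (symmetric) matrix, the eigenvalues are real.
The sum of eigenvalues equals the trace of the matrix.
trace = 10 + 12 = 22

22


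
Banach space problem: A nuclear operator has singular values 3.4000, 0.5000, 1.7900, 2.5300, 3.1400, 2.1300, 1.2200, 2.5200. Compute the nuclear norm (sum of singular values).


The nuclear norm is the sum of all singular values.
||T||_1 = 3.4000 + 0.5000 + 1.7900 + 2.5300 + 3.1400 + 2.1300 + 1.2200 + 2.5200
= 17.2300

17.2300


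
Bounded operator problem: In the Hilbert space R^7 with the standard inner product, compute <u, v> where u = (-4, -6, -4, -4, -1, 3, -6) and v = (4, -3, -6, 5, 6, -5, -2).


Computing the standard inner product <u, v> = sum u_i * v_i
= -4*4 + -6*-3 + -4*-6 + -4*5 + -1*6 + 3*-5 + -6*-2
= -16 + 18 + 24 + -20 + -6 + -15 + 12
= -3

-3


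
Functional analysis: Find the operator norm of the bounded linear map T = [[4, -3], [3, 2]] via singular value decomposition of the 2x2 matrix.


A^T A = [[25, -6], [-6, 13]]
trace(A^T A) = 38, det(A^T A) = 289
discriminant = 38^2 - 4*289 = 288
Largest eigenvalue of A^T A = (trace + sqrt(disc))/2 = 27.4853
||T|| = sqrt(27.4853) = 5.2426

5.2426


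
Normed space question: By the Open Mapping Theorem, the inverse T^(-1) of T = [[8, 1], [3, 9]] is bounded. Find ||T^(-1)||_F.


det(T) = 8*9 - 1*3 = 69
T^(-1) = (1/69) * [[9, -1], [-3, 8]] = [[0.1304, -0.0145], [-0.0435, 0.1159]]
||T^(-1)||_F^2 = 0.1304^2 + (-0.0145)^2 + (-0.0435)^2 + 0.1159^2 = 0.0326
||T^(-1)||_F = sqrt(0.0326) = 0.1804

0.1804


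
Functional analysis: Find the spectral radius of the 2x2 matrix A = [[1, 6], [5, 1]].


For a 2x2 matrix, eigenvalues satisfy lambda^2 - (trace)*lambda + det = 0
trace = 1 + 1 = 2
det = 1*1 - 6*5 = -29
discriminant = 2^2 - 4*(-29) = 120
spectral radius = max |eigenvalue| = 6.4772

6.4772


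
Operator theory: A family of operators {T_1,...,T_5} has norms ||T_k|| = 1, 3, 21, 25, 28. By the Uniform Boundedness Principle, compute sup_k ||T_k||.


By the Uniform Boundedness Principle, the supremum of norms is finite.
sup_k ||T_k|| = max(1, 3, 21, 25, 28) = 28

28


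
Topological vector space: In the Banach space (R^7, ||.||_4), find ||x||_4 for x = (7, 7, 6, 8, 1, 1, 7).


The l^4 norm = (sum |x_i|^4)^(1/4)
Sum of 4th powers = 2401 + 2401 + 1296 + 4096 + 1 + 1 + 2401 = 12597
||x||_4 = (12597)^(1/4) = 10.5942

10.5942


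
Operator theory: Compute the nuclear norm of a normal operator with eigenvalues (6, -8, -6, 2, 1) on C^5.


For a normal operator, singular values equal |eigenvalues|.
Trace norm = sum |lambda_i| = 6 + 8 + 6 + 2 + 1
= 23

23


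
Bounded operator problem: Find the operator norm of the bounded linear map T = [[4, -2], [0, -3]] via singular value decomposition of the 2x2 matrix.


A^T A = [[16, -8], [-8, 13]]
trace(A^T A) = 29, det(A^T A) = 144
discriminant = 29^2 - 4*144 = 265
Largest eigenvalue of A^T A = (trace + sqrt(disc))/2 = 22.6394
||T|| = sqrt(22.6394) = 4.7581

4.7581


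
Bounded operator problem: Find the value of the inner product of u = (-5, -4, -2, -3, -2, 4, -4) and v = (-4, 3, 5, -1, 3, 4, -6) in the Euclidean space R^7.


Computing the standard inner product <u, v> = sum u_i * v_i
= -5*-4 + -4*3 + -2*5 + -3*-1 + -2*3 + 4*4 + -4*-6
= 20 + -12 + -10 + 3 + -6 + 16 + 24
= 35

35


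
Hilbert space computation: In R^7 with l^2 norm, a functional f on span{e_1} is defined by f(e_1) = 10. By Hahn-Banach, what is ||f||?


The norm of f is given by ||f|| = sup_{||x||=1} |f(x)|.
On span{e_1}, ||e_1|| = 1, so ||f|| = |f(e_1)| / ||e_1||
= |10| / 1 = 10.0000

10.0000


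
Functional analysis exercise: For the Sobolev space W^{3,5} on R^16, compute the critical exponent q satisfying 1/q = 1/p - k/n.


Using the Sobolev embedding formula: 1/q = 1/p - k/n
1/q = 1/5 - 3/16 = 1/80
q = 1/(1/80) = 80

80.0000


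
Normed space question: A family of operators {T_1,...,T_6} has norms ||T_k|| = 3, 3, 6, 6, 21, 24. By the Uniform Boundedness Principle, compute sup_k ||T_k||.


By the Uniform Boundedness Principle, the supremum of norms is finite.
sup_k ||T_k|| = max(3, 3, 6, 6, 21, 24) = 24

24


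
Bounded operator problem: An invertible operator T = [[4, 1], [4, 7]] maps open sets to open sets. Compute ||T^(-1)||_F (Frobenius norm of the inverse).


det(T) = 4*7 - 1*4 = 24
T^(-1) = (1/24) * [[7, -1], [-4, 4]] = [[0.2917, -0.0417], [-0.1667, 0.1667]]
||T^(-1)||_F^2 = 0.2917^2 + (-0.0417)^2 + (-0.1667)^2 + 0.1667^2 = 0.1424
||T^(-1)||_F = sqrt(0.1424) = 0.3773

0.3773


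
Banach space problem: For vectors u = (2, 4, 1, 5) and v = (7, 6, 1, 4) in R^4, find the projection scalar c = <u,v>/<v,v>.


Computing <u,v> = 2*7 + 4*6 + 1*1 + 5*4 = 59
Computing <v,v> = 7^2 + 6^2 + 1^2 + 4^2 = 102
Projection coefficient = 59/102 = 0.5784

0.5784


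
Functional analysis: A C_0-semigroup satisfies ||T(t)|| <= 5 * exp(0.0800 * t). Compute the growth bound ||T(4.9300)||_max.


||T(4.9300)|| <= 5 * exp(0.0800 * 4.9300)
= 5 * exp(0.3944)
= 5 * 1.4835
= 7.4175

7.4175


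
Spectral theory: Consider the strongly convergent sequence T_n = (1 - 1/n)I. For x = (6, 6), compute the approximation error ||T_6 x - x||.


T_6 x - x = (1 - 1/6)x - x = -x/6
||x|| = sqrt(72) = 8.4853
||T_6 x - x|| = ||x||/6 = 8.4853/6 = 1.4142

1.4142


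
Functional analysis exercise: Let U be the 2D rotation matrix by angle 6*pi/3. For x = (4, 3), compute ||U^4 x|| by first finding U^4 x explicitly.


U is a rotation by theta = 6*pi/3
U^4 = rotation by 4*theta = 24*pi/3 = 0*pi/3 (mod 2*pi)
cos(0*pi/3) = 1.0000, sin(0*pi/3) = 0.0000
U^4 x = (1.0000 * 4 - 0.0000 * 3, 0.0000 * 4 + 1.0000 * 3)
= (4.0000, 3.0000)
||U^4 x|| = sqrt(4.0000^2 + 3.0000^2) = sqrt(25.0000) = 5.0000

5.0000


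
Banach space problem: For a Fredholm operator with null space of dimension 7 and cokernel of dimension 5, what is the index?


The Fredholm index is defined as ind(T) = dim(ker T) - dim(coker T)
= 7 - 5
= 2

2


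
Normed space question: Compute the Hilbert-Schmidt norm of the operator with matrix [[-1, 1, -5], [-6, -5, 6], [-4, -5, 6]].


The Hilbert-Schmidt norm is sqrt(sum of squares of all entries).
Sum of squares = (-1)^2 + 1^2 + (-5)^2 + (-6)^2 + (-5)^2 + 6^2 + (-4)^2 + (-5)^2 + 6^2
= 1 + 1 + 25 + 36 + 25 + 36 + 16 + 25 + 36 = 201
||T||_HS = sqrt(201) = 14.1774

14.1774


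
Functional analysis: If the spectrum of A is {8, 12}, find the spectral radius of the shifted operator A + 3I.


Spectrum of A + 3I = {11, 15}
Spectral radius = max |lambda| over the shifted spectrum
= max(11, 15) = 15

15


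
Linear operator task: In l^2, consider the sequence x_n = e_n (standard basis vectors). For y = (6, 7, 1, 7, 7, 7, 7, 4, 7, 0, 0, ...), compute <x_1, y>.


x_1 = e_1 is the standard basis vector with 1 in position 1.
<x_1, y> = y_1 = 6
As n -> infinity, <x_n, y> -> 0, confirming weak convergence of (x_n) to 0.

6


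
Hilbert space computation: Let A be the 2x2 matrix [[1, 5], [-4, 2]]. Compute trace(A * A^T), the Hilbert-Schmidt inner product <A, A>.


trace(A * A^T) = sum of squares of all entries
= 1^2 + 5^2 + (-4)^2 + 2^2
= 1 + 25 + 16 + 4
= 46

46


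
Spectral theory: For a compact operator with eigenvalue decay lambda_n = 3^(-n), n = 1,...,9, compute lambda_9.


The eigenvalue formula gives lambda_9 = 1/3^9
= 1/19683
= 5.0805e-05

5.0805e-05


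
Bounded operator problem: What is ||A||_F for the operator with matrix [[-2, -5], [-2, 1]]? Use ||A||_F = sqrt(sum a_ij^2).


||A||_F^2 = sum a_ij^2
= (-2)^2 + (-5)^2 + (-2)^2 + 1^2
= 4 + 25 + 4 + 1 = 34
||A||_F = sqrt(34) = 5.8310

5.8310


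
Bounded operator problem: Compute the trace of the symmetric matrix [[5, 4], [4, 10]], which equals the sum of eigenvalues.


For a self-adjoint (symmetric) matrix, the eigenvalues are real.
The sum of eigenvalues equals the trace of the matrix.
trace = 5 + 10 = 15

15


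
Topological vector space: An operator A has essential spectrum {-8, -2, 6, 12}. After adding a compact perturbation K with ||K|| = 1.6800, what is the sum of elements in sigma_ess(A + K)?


By Weyl's theorem, the essential spectrum is invariant under compact perturbations.
sigma_ess(A + K) = sigma_ess(A) = {-8, -2, 6, 12}
Sum = -8 + -2 + 6 + 12 = 8

8


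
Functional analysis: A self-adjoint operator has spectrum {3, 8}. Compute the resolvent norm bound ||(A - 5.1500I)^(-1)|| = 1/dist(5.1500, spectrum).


dist(5.1500, {3, 8}) = min(|5.1500 - 3|, |5.1500 - 8|)
= min(2.1500, 2.8500) = 2.1500
Resolvent bound = 1/2.1500 = 0.4651

0.4651


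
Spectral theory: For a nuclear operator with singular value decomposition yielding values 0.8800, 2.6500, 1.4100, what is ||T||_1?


The nuclear norm is the sum of all singular values.
||T||_1 = 0.8800 + 2.6500 + 1.4100
= 4.9400

4.9400


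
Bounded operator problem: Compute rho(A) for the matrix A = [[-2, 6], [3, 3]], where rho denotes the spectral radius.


For a 2x2 matrix, eigenvalues satisfy lambda^2 - (trace)*lambda + det = 0
trace = -2 + 3 = 1
det = -2*3 - 6*3 = -24
discriminant = 1^2 - 4*(-24) = 97
spectral radius = max |eigenvalue| = 5.4244

5.4244


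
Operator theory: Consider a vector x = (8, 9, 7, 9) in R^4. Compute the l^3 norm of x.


The l^3 norm = (sum |x_i|^3)^(1/3)
Sum of 3th powers = 512 + 729 + 343 + 729 = 2313
||x||_3 = (2313)^(1/3) = 13.2249

13.2249


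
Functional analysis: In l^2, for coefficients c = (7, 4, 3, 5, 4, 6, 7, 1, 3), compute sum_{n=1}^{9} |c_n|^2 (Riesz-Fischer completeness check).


sum |c_n|^2 = 7^2 + 4^2 + 3^2 + 5^2 + 4^2 + 6^2 + 7^2 + 1^2 + 3^2
= 49 + 16 + 9 + 25 + 16 + 36 + 49 + 1 + 9
= 210

210


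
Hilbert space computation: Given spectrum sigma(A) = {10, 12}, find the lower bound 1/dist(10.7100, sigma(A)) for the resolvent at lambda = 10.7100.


dist(10.7100, {10, 12}) = min(|10.7100 - 10|, |10.7100 - 12|)
= min(0.7100, 1.2900) = 0.7100
Resolvent bound = 1/0.7100 = 1.4085

1.4085


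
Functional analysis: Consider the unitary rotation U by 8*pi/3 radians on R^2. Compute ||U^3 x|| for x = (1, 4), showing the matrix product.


U is a rotation by theta = 8*pi/3
U^3 = rotation by 3*theta = 24*pi/3 = 0*pi/3 (mod 2*pi)
cos(0*pi/3) = 1.0000, sin(0*pi/3) = 0.0000
U^3 x = (1.0000 * 1 - 0.0000 * 4, 0.0000 * 1 + 1.0000 * 4)
= (1.0000, 4.0000)
||U^3 x|| = sqrt(1.0000^2 + 4.0000^2) = sqrt(17.0000) = 4.1231

4.1231


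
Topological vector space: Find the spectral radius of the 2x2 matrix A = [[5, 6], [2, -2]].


For a 2x2 matrix, eigenvalues satisfy lambda^2 - (trace)*lambda + det = 0
trace = 5 + -2 = 3
det = 5*-2 - 6*2 = -22
discriminant = 3^2 - 4*(-22) = 97
spectral radius = max |eigenvalue| = 6.4244

6.4244


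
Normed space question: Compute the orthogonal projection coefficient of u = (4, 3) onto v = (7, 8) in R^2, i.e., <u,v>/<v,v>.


Computing <u,v> = 4*7 + 3*8 = 52
Computing <v,v> = 7^2 + 8^2 = 113
Projection coefficient = 52/113 = 0.4602

0.4602


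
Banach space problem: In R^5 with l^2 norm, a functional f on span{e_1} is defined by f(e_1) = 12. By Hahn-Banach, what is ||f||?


The norm of f is given by ||f|| = sup_{||x||=1} |f(x)|.
On span{e_1}, ||e_1|| = 1, so ||f|| = |f(e_1)| / ||e_1||
= |12| / 1 = 12.0000

12.0000


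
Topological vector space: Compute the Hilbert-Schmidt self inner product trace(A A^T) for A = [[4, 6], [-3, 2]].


trace(A * A^T) = sum of squares of all entries
= 4^2 + 6^2 + (-3)^2 + 2^2
= 16 + 36 + 9 + 4
= 65

65


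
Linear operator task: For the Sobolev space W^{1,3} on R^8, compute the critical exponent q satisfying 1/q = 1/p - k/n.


Using the Sobolev embedding formula: 1/q = 1/p - k/n
1/q = 1/3 - 1/8 = 5/24
q = 1/(5/24) = 24/5 = 4.8000

4.8000


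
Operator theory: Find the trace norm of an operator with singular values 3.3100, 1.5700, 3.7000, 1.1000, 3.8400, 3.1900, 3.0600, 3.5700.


The nuclear norm is the sum of all singular values.
||T||_1 = 3.3100 + 1.5700 + 3.7000 + 1.1000 + 3.8400 + 3.1900 + 3.0600 + 3.5700
= 23.3400

23.3400


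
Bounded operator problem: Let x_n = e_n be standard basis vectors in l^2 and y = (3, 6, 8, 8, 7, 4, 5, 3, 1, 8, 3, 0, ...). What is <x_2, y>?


x_2 = e_2 is the standard basis vector with 1 in position 2.
<x_2, y> = y_2 = 6
As n -> infinity, <x_n, y> -> 0, confirming weak convergence of (x_n) to 0.

6


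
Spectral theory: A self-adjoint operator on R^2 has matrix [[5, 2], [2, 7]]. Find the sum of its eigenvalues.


For a self-adjoint (symmetric) matrix, the eigenvalues are real.
The sum of eigenvalues equals the trace of the matrix.
trace = 5 + 7 = 12

12


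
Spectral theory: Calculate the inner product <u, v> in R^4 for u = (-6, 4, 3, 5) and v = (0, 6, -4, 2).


Computing the standard inner product <u, v> = sum u_i * v_i
= -6*0 + 4*6 + 3*-4 + 5*2
= 0 + 24 + -12 + 10
= 22

22


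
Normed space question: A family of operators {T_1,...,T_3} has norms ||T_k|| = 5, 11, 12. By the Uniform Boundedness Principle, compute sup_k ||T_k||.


By the Uniform Boundedness Principle, the supremum of norms is finite.
sup_k ||T_k|| = max(5, 11, 12) = 12

12


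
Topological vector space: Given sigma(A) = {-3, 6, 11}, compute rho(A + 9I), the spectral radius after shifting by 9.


Spectrum of A + 9I = {6, 15, 20}
Spectral radius = max |lambda| over the shifted spectrum
= max(6, 15, 20) = 20

20


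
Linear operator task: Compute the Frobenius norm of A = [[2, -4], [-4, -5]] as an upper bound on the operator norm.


||A||_F^2 = sum a_ij^2
= 2^2 + (-4)^2 + (-4)^2 + (-5)^2
= 4 + 16 + 16 + 25 = 61
||A||_F = sqrt(61) = 7.8102

7.8102


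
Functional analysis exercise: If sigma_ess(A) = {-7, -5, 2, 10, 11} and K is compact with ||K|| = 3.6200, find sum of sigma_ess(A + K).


By Weyl's theorem, the essential spectrum is invariant under compact perturbations.
sigma_ess(A + K) = sigma_ess(A) = {-7, -5, 2, 10, 11}
Sum = -7 + -5 + 2 + 10 + 11 = 11

11


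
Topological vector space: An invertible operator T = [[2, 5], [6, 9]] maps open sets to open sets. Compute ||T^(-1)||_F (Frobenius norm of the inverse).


det(T) = 2*9 - 5*6 = -12
T^(-1) = (1/-12) * [[9, -5], [-6, 2]] = [[-0.7500, 0.4167], [0.5000, -0.1667]]
||T^(-1)||_F^2 = (-0.7500)^2 + 0.4167^2 + 0.5000^2 + (-0.1667)^2 = 1.0139
||T^(-1)||_F = sqrt(1.0139) = 1.0069

1.0069


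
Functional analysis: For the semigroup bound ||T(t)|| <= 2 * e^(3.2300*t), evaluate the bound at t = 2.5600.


||T(2.5600)|| <= 2 * exp(3.2300 * 2.5600)
= 2 * exp(8.2688)
= 2 * 3900.2659
= 7800.5317

7800.5317


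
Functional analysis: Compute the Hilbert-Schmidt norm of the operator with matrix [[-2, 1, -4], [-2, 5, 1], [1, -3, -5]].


The Hilbert-Schmidt norm is sqrt(sum of squares of all entries).
Sum of squares = (-2)^2 + 1^2 + (-4)^2 + (-2)^2 + 5^2 + 1^2 + 1^2 + (-3)^2 + (-5)^2
= 4 + 1 + 16 + 4 + 25 + 1 + 1 + 9 + 25 = 86
||T||_HS = sqrt(86) = 9.2736

9.2736


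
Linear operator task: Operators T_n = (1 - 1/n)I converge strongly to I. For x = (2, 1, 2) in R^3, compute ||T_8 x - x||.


T_8 x - x = (1 - 1/8)x - x = -x/8
||x|| = sqrt(9) = 3.0000
||T_8 x - x|| = ||x||/8 = 3.0000/8 = 0.3750

0.3750


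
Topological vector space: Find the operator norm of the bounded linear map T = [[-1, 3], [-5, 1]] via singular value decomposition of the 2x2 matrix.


A^T A = [[26, -8], [-8, 10]]
trace(A^T A) = 36, det(A^T A) = 196
discriminant = 36^2 - 4*196 = 512
Largest eigenvalue of A^T A = (trace + sqrt(disc))/2 = 29.3137
||T|| = sqrt(29.3137) = 5.4142

5.4142


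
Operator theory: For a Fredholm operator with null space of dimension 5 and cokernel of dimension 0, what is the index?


The Fredholm index is defined as ind(T) = dim(ker T) - dim(coker T)
= 5 - 0
= 5

5


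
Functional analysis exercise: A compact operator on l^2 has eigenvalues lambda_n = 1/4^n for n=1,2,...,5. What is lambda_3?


The eigenvalue formula gives lambda_3 = 1/4^3
= 1/64
= 0.0156

0.0156


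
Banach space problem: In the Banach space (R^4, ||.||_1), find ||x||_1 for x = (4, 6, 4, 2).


The l^1 norm equals the sum of absolute values of all components.
||x||_1 = 4 + 6 + 4 + 2
= 16

16.0000


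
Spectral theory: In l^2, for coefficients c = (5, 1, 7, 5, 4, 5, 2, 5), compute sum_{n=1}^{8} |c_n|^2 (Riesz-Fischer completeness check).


sum |c_n|^2 = 5^2 + 1^2 + 7^2 + 5^2 + 4^2 + 5^2 + 2^2 + 5^2
= 25 + 1 + 49 + 25 + 16 + 25 + 4 + 25
= 170

170


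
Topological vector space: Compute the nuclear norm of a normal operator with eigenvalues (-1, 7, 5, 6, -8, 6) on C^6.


For a normal operator, singular values equal |eigenvalues|.
Trace norm = sum |lambda_i| = 1 + 7 + 5 + 6 + 8 + 6
= 33

33


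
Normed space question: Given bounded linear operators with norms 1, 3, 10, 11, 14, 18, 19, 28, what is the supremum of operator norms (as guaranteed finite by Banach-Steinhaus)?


By the Uniform Boundedness Principle, the supremum of norms is finite.
sup_k ||T_k|| = max(1, 3, 10, 11, 14, 18, 19, 28) = 28

28


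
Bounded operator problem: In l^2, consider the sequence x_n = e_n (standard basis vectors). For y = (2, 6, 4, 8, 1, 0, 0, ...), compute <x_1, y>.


x_1 = e_1 is the standard basis vector with 1 in position 1.
<x_1, y> = y_1 = 2
As n -> infinity, <x_n, y> -> 0, confirming weak convergence of (x_n) to 0.

2


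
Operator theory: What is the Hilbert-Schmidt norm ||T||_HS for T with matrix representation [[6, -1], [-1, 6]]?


The Hilbert-Schmidt norm is sqrt(sum of squares of all entries).
Sum of squares = 6^2 + (-1)^2 + (-1)^2 + 6^2
= 36 + 1 + 1 + 36 = 74
||T||_HS = sqrt(74) = 8.6023

8.6023


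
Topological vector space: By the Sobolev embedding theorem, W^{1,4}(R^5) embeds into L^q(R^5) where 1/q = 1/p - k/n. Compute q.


Using the Sobolev embedding formula: 1/q = 1/p - k/n
1/q = 1/4 - 1/5 = 1/20
q = 1/(1/20) = 20

20.0000


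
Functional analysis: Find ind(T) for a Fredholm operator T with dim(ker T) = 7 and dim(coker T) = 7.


The Fredholm index is defined as ind(T) = dim(ker T) - dim(coker T)
= 7 - 7
= 0

0


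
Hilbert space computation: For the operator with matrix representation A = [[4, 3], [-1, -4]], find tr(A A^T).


trace(A * A^T) = sum of squares of all entries
= 4^2 + 3^2 + (-1)^2 + (-4)^2
= 16 + 9 + 1 + 16
= 42

42


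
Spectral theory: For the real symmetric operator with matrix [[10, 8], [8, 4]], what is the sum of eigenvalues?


For a self-adjoint (symmetric) matrix, the eigenvalues are real.
The sum of eigenvalues equals the trace of the matrix.
trace = 10 + 4 = 14

14


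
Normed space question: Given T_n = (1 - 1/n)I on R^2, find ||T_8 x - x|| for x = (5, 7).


T_8 x - x = (1 - 1/8)x - x = -x/8
||x|| = sqrt(74) = 8.6023
||T_8 x - x|| = ||x||/8 = 8.6023/8 = 1.0753

1.0753


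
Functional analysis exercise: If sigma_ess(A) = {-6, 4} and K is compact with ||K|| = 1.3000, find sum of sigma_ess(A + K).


By Weyl's theorem, the essential spectrum is invariant under compact perturbations.
sigma_ess(A + K) = sigma_ess(A) = {-6, 4}
Sum = -6 + 4 = -2

-2


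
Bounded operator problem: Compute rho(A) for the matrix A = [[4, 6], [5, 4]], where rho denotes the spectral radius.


For a 2x2 matrix, eigenvalues satisfy lambda^2 - (trace)*lambda + det = 0
trace = 4 + 4 = 8
det = 4*4 - 6*5 = -14
discriminant = 8^2 - 4*(-14) = 120
spectral radius = max |eigenvalue| = 9.4772

9.4772


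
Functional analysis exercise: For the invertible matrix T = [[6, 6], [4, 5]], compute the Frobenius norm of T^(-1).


det(T) = 6*5 - 6*4 = 6
T^(-1) = (1/6) * [[5, -6], [-4, 6]] = [[0.8333, -1.0000], [-0.6667, 1.0000]]
||T^(-1)||_F^2 = 0.8333^2 + (-1.0000)^2 + (-0.6667)^2 + 1.0000^2 = 3.1389
||T^(-1)||_F = sqrt(3.1389) = 1.7717

1.7717


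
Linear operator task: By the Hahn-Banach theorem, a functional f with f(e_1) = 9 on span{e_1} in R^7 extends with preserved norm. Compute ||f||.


The norm of f is given by ||f|| = sup_{||x||=1} |f(x)|.
On span{e_1}, ||e_1|| = 1, so ||f|| = |f(e_1)| / ||e_1||
= |9| / 1 = 9.0000

9.0000


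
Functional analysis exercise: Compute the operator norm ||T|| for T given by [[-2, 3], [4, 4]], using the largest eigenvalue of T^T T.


A^T A = [[20, 10], [10, 25]]
trace(A^T A) = 45, det(A^T A) = 400
discriminant = 45^2 - 4*400 = 425
Largest eigenvalue of A^T A = (trace + sqrt(disc))/2 = 32.8078
||T|| = sqrt(32.8078) = 5.7278

5.7278


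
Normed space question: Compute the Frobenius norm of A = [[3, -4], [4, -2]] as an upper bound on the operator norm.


||A||_F^2 = sum a_ij^2
= 3^2 + (-4)^2 + 4^2 + (-2)^2
= 9 + 16 + 16 + 4 = 45
||A||_F = sqrt(45) = 6.7082

6.7082


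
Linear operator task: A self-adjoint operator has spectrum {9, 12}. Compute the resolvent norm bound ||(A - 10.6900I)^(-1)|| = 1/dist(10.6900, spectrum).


dist(10.6900, {9, 12}) = min(|10.6900 - 9|, |10.6900 - 12|)
= min(1.6900, 1.3100) = 1.3100
Resolvent bound = 1/1.3100 = 0.7634

0.7634


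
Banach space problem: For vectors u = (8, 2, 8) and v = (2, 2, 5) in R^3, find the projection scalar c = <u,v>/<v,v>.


Computing <u,v> = 8*2 + 2*2 + 8*5 = 60
Computing <v,v> = 2^2 + 2^2 + 5^2 = 33
Projection coefficient = 60/33 = 1.8182

1.8182


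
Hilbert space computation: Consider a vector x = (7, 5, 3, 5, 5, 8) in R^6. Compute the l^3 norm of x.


The l^3 norm = (sum |x_i|^3)^(1/3)
Sum of 3th powers = 343 + 125 + 27 + 125 + 125 + 512 = 1257
||x||_3 = (1257)^(1/3) = 10.7922

10.7922


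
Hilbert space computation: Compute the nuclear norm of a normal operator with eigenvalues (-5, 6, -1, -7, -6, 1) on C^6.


For a normal operator, singular values equal |eigenvalues|.
Trace norm = sum |lambda_i| = 5 + 6 + 1 + 7 + 6 + 1
= 26

26


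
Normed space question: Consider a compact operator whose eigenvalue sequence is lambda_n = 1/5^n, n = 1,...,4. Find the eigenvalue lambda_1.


The eigenvalue formula gives lambda_1 = 1/5^1
= 1/5
= 0.2000

0.2000


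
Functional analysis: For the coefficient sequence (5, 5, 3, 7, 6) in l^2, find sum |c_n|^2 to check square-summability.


sum |c_n|^2 = 5^2 + 5^2 + 3^2 + 7^2 + 6^2
= 25 + 25 + 9 + 49 + 36
= 144

144


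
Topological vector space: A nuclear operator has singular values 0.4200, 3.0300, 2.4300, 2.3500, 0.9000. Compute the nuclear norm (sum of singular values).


The nuclear norm is the sum of all singular values.
||T||_1 = 0.4200 + 3.0300 + 2.4300 + 2.3500 + 0.9000
= 9.1300

9.1300


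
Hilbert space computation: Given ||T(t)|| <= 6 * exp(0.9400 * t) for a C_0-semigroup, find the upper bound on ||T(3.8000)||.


||T(3.8000)|| <= 6 * exp(0.9400 * 3.8000)
= 6 * exp(3.5720)
= 6 * 35.5877
= 213.5262

213.5262


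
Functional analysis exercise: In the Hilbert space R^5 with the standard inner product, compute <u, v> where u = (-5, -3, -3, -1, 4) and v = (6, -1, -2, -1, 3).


Computing the standard inner product <u, v> = sum u_i * v_i
= -5*6 + -3*-1 + -3*-2 + -1*-1 + 4*3
= -30 + 3 + 6 + 1 + 12
= -8

-8
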